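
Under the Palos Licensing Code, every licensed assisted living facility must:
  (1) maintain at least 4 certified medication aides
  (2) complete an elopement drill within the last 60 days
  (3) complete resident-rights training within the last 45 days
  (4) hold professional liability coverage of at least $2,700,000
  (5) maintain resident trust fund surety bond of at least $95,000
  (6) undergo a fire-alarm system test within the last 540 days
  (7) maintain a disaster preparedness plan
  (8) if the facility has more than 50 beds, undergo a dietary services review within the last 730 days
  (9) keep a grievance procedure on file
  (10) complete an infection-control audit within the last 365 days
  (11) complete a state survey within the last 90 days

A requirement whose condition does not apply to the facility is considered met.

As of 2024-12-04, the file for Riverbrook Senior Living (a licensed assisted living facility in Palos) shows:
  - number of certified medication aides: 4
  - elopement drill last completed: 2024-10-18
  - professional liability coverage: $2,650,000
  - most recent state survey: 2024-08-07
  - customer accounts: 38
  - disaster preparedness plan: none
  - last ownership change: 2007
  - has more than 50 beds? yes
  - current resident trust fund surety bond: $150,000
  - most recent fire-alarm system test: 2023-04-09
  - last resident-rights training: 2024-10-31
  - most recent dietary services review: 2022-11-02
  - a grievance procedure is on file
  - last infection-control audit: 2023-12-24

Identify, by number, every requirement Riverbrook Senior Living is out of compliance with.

1. certified medication aides 4 ≥ 4 → met
2. elopement drill 47 days ago vs limit 60 → met
3. resident-rights training 34 days ago vs limit 45 → met
4. professional liability coverage $2,650,000 < $2,700,000 → not met
5. resident trust fund surety bond $150,000 ≥ $95,000 → met
6. fire-alarm system test 605 days ago vs limit 540 → not met
7. disaster preparedness plan absent → not met
8. condition 'has more than 50 beds' holds; dietary services review 763 days ago vs limit 730 → not met
9. grievance procedure present → met
10. infection-control audit 346 days ago vs limit 365 → met
11. state survey 119 days ago vs limit 90 → not met
Not met: 4, 6, 7, 8, 11

4, 6, 7, 8, 11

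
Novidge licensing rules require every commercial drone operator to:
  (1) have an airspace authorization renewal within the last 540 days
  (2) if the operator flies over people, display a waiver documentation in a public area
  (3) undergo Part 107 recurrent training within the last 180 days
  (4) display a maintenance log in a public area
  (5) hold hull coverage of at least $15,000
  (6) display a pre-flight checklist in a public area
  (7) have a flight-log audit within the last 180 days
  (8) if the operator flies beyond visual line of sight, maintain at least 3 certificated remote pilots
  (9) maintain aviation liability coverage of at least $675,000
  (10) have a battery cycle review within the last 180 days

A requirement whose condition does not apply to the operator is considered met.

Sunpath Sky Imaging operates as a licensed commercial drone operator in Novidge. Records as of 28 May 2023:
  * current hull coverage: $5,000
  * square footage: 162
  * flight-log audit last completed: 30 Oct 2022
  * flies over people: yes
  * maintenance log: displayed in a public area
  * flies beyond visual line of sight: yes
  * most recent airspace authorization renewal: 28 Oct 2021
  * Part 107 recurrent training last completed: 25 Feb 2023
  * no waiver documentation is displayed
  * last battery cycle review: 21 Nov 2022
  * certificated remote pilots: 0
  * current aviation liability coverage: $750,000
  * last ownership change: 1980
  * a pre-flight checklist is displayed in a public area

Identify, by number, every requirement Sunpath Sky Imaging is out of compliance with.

1, 2, 5, 7, 8, 10

1. airspace authorization renewal 577 days ago vs limit 540 → not met
2. condition 'flies over people' holds; waiver documentation absent → not met
3. Part 107 recurrent training 92 days ago vs limit 180 → met
4. maintenance log present → met
5. hull coverage $5,000 < $15,000 → not met
6. pre-flight checklist present → met
7. flight-log audit 210 days ago vs limit 180 → not met
8. condition 'flies beyond visual line of sight' holds; certificated remote pilots 0 < 3 → not met
9. aviation liability coverage $750,000 ≥ $675,000 → met
10. battery cycle review 188 days ago vs limit 180 → not met
Not met: 1, 2, 5, 7, 8, 10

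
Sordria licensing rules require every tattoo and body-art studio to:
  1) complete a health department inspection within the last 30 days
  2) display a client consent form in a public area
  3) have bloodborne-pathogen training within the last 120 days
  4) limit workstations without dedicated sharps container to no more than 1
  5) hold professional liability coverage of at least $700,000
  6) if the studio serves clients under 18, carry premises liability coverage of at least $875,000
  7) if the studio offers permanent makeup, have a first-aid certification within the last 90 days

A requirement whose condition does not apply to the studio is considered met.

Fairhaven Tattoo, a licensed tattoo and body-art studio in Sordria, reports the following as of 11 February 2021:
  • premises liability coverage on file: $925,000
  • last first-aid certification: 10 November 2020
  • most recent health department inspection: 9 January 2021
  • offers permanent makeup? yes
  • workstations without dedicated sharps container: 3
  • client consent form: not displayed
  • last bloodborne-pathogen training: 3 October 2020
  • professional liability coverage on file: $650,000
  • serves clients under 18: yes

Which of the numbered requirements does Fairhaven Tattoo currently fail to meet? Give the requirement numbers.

1, 2, 3, 4, 5, 7

1. health department inspection 33 days ago vs limit 30 → not met
2. client consent form absent → not met
3. bloodborne-pathogen training 131 days ago vs limit 120 → not met
4. workstations without dedicated sharps container 3 > 1 → not met
5. professional liability coverage $650,000 < $700,000 → not met
6. condition 'serves clients under 18' holds; premises liability coverage $925,000 ≥ $875,000 → met
7. condition 'offers permanent makeup' holds; first-aid certification 93 days ago vs limit 90 → not met
Not met: 1, 2, 3, 4, 5, 7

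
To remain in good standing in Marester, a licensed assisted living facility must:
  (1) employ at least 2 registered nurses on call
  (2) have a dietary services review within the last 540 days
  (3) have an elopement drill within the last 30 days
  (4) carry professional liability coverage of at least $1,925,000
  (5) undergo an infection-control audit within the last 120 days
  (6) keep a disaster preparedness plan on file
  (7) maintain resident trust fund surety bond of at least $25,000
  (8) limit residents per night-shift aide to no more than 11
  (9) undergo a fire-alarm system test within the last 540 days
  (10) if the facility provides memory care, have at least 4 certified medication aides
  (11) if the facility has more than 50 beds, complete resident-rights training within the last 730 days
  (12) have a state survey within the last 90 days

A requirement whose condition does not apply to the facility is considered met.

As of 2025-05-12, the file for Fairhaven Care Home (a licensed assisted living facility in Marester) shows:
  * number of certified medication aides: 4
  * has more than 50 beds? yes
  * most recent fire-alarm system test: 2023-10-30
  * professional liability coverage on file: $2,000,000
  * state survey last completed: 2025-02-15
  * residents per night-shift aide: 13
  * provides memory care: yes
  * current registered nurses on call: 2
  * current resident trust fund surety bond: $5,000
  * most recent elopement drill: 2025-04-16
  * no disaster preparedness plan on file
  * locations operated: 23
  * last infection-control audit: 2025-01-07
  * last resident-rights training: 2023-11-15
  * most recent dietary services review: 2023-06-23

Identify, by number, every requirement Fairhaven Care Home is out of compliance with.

2, 5, 6, 7, 8, 9

1. registered nurses on call 2 ≥ 2 → met
2. dietary services review 689 days ago vs limit 540 → not met
3. elopement drill 26 days ago vs limit 30 → met
4. professional liability coverage $2,000,000 ≥ $1,925,000 → met
5. infection-control audit 125 days ago vs limit 120 → not met
6. disaster preparedness plan absent → not met
7. resident trust fund surety bond $5,000 < $25,000 → not met
8. residents per night-shift aide 13 > 11 → not met
9. fire-alarm system test 560 days ago vs limit 540 → not met
10. condition 'provides memory care' holds; certified medication aides 4 ≥ 4 → met
11. condition 'has more than 50 beds' holds; resident-rights training 544 days ago vs limit 730 → met
12. state survey 86 days ago vs limit 90 → met
Not met: 2, 5, 6, 7, 8, 9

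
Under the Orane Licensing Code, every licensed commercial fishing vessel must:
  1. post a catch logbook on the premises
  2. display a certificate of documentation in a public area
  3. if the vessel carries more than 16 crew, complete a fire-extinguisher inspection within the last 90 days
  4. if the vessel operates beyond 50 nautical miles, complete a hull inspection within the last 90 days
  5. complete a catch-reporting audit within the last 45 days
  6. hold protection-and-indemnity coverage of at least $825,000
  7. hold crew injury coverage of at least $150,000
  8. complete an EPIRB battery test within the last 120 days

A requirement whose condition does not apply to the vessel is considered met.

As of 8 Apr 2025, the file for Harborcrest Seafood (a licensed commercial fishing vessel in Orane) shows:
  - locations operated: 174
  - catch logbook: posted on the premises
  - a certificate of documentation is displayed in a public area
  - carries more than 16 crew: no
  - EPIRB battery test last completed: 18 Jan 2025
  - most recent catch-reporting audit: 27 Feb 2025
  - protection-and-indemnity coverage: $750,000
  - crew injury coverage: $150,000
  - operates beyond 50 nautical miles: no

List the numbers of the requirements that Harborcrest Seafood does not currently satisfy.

6

1. catch logbook present → met
2. certificate of documentation present → met
3. condition 'carries more than 16 crew' does not hold → requirement n/a → met
4. condition 'operates beyond 50 nautical miles' does not hold → requirement n/a → met
5. catch-reporting audit 40 days ago vs limit 45 → met
6. protection-and-indemnity coverage $750,000 < $825,000 → not met
7. crew injury coverage $150,000 ≥ $150,000 → met
8. EPIRB battery test 80 days ago vs limit 120 → met
Not met: 6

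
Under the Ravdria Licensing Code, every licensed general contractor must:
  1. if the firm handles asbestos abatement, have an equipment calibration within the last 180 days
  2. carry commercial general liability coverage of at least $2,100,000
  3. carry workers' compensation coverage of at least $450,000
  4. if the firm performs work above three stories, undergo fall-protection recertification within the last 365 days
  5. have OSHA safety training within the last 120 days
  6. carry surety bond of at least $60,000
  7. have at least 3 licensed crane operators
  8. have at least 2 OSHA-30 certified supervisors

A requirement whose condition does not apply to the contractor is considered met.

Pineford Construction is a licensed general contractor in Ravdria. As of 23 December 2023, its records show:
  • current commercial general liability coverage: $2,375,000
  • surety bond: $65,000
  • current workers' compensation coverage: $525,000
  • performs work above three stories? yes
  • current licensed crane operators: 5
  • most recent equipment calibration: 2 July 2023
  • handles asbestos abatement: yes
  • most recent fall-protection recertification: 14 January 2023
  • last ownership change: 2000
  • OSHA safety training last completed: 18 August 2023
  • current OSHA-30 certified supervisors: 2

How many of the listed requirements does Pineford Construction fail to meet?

1. condition 'handles asbestos abatement' holds; equipment calibration 174 days ago vs limit 180 → met
2. commercial general liability coverage $2,375,000 ≥ $2,100,000 → met
3. workers' compensation coverage $525,000 ≥ $450,000 → met
4. condition 'performs work above three stories' holds; fall-protection recertification 343 days ago vs limit 365 → met
5. OSHA safety training 127 days ago vs limit 120 → not met
6. surety bond $65,000 ≥ $60,000 → met
7. licensed crane operators 5 ≥ 3 → met
8. OSHA-30 certified supervisors 2 ≥ 2 → met
Not met: 1 of 8

1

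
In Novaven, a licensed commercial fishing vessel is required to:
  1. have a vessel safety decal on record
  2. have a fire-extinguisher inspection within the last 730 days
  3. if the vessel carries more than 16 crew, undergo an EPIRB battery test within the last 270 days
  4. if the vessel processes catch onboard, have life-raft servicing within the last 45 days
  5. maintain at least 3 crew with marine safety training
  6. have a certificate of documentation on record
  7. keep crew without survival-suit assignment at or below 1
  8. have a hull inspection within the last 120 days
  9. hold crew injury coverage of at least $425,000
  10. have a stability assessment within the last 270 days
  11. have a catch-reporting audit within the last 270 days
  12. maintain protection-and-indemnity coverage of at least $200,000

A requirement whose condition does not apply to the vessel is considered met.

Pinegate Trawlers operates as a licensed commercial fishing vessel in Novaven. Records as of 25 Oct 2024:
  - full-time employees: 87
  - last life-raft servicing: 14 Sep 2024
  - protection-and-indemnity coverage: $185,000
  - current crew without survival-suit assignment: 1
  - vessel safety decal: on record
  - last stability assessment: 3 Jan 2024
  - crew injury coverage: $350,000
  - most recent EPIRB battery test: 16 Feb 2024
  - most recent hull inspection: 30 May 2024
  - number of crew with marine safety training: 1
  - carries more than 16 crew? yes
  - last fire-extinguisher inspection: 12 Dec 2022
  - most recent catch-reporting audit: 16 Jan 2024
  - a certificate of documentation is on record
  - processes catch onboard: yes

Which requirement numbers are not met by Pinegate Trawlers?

1. vessel safety decal present → met
2. fire-extinguisher inspection 683 days ago vs limit 730 → met
3. condition 'carries more than 16 crew' holds; EPIRB battery test 252 days ago vs limit 270 → met
4. condition 'processes catch onboard' holds; life-raft servicing 41 days ago vs limit 45 → met
5. crew with marine safety training 1 < 3 → not met
6. certificate of documentation present → met
7. crew without survival-suit assignment 1 ≤ 1 → met
8. hull inspection 148 days ago vs limit 120 → not met
9. crew injury coverage $350,000 < $425,000 → not met
10. stability assessment 296 days ago vs limit 270 → not met
11. catch-reporting audit 283 days ago vs limit 270 → not met
12. protection-and-indemnity coverage $185,000 < $200,000 → not met
Not met: 5, 8, 9, 10, 11, 12

5, 8, 9, 10, 11, 12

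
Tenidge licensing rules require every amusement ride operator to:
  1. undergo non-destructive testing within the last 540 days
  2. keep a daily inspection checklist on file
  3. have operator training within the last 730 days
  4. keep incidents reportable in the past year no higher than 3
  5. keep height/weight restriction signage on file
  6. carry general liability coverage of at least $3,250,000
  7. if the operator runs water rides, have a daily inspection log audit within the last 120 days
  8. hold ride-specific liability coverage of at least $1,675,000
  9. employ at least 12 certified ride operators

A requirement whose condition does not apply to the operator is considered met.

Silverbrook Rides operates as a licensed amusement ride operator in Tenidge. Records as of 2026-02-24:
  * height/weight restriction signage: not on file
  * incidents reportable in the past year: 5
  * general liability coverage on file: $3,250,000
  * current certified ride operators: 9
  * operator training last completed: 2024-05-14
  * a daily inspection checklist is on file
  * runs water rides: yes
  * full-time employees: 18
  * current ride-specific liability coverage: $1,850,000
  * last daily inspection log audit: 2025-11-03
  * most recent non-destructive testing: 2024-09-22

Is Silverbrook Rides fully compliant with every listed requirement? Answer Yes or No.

No

1. non-destructive testing 520 days ago vs limit 540 → met
2. daily inspection checklist present → met
3. operator training 651 days ago vs limit 730 → met
4. incidents reportable in the past year 5 > 3 → not met
5. height/weight restriction signage absent → not met
6. general liability coverage $3,250,000 ≥ $3,250,000 → met
7. condition 'runs water rides' holds; daily inspection log audit 113 days ago vs limit 120 → met
8. ride-specific liability coverage $1,850,000 ≥ $1,675,000 → met
9. certified ride operators 9 < 12 → not met
Not met: 4, 5, 9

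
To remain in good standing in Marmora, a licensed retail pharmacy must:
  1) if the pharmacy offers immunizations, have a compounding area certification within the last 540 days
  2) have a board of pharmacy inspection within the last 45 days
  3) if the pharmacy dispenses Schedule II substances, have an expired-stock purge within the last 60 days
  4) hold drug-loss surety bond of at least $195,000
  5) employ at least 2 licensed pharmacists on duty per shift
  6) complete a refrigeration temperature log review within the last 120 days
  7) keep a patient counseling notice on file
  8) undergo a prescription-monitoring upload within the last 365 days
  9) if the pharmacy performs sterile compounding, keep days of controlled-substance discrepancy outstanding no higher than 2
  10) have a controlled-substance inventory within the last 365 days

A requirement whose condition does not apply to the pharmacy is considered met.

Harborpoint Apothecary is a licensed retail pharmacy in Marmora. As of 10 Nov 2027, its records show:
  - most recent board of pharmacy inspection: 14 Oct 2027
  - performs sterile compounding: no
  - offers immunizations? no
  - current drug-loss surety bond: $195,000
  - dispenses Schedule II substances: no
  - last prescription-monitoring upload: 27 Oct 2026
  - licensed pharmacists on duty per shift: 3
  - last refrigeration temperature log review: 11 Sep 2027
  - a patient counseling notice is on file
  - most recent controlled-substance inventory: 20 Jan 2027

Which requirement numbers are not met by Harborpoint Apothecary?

1. condition 'offers immunizations' does not hold → requirement n/a → met
2. board of pharmacy inspection 27 days ago vs limit 45 → met
3. condition 'dispenses Schedule II substances' does not hold → requirement n/a → met
4. drug-loss surety bond $195,000 ≥ $195,000 → met
5. licensed pharmacists on duty per shift 3 ≥ 2 → met
6. refrigeration temperature log review 60 days ago vs limit 120 → met
7. patient counseling notice present → met
8. prescription-monitoring upload 379 days ago vs limit 365 → not met
9. condition 'performs sterile compounding' does not hold → requirement n/a → met
10. controlled-substance inventory 294 days ago vs limit 365 → met
Not met: 8

8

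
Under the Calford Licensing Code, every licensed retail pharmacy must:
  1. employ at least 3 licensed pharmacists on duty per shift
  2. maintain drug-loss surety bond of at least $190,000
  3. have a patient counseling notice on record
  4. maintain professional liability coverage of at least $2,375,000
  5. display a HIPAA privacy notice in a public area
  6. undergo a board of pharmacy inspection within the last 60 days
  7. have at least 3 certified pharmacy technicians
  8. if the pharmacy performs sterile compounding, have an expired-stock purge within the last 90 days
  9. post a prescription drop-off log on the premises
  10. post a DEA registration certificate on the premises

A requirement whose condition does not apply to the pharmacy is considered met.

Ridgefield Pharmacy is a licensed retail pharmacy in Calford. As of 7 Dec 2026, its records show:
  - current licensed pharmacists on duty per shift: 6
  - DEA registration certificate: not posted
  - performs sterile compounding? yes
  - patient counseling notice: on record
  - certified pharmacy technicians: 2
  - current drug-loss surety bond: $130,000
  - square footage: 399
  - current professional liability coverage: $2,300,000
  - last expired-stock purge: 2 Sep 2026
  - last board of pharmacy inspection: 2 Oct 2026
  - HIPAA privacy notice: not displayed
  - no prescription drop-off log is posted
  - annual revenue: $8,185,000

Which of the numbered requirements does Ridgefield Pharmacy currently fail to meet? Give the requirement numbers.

1. licensed pharmacists on duty per shift 6 ≥ 3 → met
2. drug-loss surety bond $130,000 < $190,000 → not met
3. patient counseling notice present → met
4. professional liability coverage $2,300,000 < $2,375,000 → not met
5. HIPAA privacy notice absent → not met
6. board of pharmacy inspection 66 days ago vs limit 60 → not met
7. certified pharmacy technicians 2 < 3 → not met
8. condition 'performs sterile compounding' holds; expired-stock purge 96 days ago vs limit 90 → not met
9. prescription drop-off log absent → not met
10. DEA registration certificate absent → not met
Not met: 2, 4, 5, 6, 7, 8, 9, 10

2, 4, 5, 6, 7, 8, 9, 10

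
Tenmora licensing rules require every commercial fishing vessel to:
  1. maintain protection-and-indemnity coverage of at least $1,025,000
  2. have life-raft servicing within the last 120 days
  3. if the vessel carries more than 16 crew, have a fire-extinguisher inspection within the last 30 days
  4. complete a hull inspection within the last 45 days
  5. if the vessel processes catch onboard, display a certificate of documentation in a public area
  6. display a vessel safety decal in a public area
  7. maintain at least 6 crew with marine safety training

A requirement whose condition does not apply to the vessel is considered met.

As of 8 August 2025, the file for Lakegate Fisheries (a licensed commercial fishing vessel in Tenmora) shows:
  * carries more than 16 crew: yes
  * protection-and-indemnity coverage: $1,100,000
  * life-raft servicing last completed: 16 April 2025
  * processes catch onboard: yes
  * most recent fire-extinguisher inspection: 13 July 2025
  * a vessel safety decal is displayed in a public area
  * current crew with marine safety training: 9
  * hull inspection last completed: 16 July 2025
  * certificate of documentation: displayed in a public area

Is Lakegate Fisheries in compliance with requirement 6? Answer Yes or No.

6. vessel safety decal present → met

Yes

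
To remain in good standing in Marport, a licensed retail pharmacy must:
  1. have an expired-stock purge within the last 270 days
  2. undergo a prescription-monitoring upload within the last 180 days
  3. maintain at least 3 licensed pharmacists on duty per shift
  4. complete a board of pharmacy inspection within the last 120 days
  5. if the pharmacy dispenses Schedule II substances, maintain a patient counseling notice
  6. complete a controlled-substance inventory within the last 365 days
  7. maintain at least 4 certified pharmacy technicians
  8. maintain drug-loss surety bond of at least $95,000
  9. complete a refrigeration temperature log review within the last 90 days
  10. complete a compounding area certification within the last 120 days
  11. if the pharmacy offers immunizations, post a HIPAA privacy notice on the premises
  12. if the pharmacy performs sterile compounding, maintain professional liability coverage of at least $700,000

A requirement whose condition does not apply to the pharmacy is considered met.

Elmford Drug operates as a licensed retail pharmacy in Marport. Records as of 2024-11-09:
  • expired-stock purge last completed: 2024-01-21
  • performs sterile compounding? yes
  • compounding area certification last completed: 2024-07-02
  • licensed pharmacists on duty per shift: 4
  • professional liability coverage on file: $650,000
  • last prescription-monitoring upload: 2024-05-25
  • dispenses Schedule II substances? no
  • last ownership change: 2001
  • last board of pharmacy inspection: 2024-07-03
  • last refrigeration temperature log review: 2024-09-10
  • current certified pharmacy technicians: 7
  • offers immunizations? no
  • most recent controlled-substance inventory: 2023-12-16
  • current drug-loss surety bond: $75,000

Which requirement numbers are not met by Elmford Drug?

1, 4, 8, 10, 12

1. expired-stock purge 293 days ago vs limit 270 → not met
2. prescription-monitoring upload 168 days ago vs limit 180 → met
3. licensed pharmacists on duty per shift 4 ≥ 3 → met
4. board of pharmacy inspection 129 days ago vs limit 120 → not met
5. condition 'dispenses Schedule II substances' does not hold → requirement n/a → met
6. controlled-substance inventory 329 days ago vs limit 365 → met
7. certified pharmacy technicians 7 ≥ 4 → met
8. drug-loss surety bond $75,000 < $95,000 → not met
9. refrigeration temperature log review 60 days ago vs limit 90 → met
10. compounding area certification 130 days ago vs limit 120 → not met
11. condition 'offers immunizations' does not hold → requirement n/a → met
12. condition 'performs sterile compounding' holds; professional liability coverage $650,000 < $700,000 → not met
Not met: 1, 4, 8, 10, 12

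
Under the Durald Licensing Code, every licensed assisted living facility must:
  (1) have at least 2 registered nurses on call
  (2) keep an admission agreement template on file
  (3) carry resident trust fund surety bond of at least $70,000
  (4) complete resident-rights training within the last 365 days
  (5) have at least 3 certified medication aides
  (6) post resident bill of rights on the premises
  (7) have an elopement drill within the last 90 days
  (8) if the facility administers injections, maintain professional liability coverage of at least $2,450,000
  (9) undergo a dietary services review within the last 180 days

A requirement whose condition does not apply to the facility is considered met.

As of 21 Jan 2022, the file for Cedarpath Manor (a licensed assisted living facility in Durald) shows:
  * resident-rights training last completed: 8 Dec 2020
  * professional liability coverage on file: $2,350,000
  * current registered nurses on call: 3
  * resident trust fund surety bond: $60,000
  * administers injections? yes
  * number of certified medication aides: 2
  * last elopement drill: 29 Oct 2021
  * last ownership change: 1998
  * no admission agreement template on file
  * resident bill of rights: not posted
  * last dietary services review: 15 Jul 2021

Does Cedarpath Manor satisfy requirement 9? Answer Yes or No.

9. dietary services review 190 days ago vs limit 180 → not met

No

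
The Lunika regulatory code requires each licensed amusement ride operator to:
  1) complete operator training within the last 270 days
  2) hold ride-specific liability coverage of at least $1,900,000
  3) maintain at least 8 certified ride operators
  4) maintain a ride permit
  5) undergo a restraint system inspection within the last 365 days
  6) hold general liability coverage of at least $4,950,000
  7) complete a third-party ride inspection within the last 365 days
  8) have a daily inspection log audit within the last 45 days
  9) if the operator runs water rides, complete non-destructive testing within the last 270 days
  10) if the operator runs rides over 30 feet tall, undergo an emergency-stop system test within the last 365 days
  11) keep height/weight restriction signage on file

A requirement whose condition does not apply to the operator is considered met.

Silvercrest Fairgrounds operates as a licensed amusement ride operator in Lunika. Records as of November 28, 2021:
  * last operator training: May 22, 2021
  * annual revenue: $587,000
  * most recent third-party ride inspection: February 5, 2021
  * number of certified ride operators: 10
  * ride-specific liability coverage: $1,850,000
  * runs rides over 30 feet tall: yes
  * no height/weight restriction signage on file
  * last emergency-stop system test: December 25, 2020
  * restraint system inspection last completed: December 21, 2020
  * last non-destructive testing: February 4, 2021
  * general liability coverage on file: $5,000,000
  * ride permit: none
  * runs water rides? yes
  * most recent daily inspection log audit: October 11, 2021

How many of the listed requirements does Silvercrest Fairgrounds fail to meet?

1. operator training 190 days ago vs limit 270 → met
2. ride-specific liability coverage $1,850,000 < $1,900,000 → not met
3. certified ride operators 10 ≥ 8 → met
4. ride permit absent → not met
5. restraint system inspection 342 days ago vs limit 365 → met
6. general liability coverage $5,000,000 ≥ $4,950,000 → met
7. third-party ride inspection 296 days ago vs limit 365 → met
8. daily inspection log audit 48 days ago vs limit 45 → not met
9. condition 'runs water rides' holds; non-destructive testing 297 days ago vs limit 270 → not met
10. condition 'runs rides over 30 feet tall' holds; emergency-stop system test 338 days ago vs limit 365 → met
11. height/weight restriction signage absent → not met
Not met: 5 of 11

5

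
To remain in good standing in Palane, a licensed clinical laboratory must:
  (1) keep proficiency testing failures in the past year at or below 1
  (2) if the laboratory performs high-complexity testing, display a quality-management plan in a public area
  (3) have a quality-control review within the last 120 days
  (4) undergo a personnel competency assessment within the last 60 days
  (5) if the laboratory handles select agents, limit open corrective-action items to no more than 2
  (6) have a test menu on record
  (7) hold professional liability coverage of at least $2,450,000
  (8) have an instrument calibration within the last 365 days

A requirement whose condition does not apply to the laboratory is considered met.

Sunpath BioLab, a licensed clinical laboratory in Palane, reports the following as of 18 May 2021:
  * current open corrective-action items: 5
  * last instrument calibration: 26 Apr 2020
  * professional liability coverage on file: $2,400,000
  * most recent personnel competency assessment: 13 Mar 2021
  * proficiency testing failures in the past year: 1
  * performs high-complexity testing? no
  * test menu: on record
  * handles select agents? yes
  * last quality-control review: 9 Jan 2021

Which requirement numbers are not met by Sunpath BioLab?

3, 4, 5, 7, 8

1. proficiency testing failures in the past year 1 ≤ 1 → met
2. condition 'performs high-complexity testing' does not hold → requirement n/a → met
3. quality-control review 129 days ago vs limit 120 → not met
4. personnel competency assessment 66 days ago vs limit 60 → not met
5. condition 'handles select agents' holds; open corrective-action items 5 > 2 → not met
6. test menu present → met
7. professional liability coverage $2,400,000 < $2,450,000 → not met
8. instrument calibration 387 days ago vs limit 365 → not met
Not met: 3, 4, 5, 7, 8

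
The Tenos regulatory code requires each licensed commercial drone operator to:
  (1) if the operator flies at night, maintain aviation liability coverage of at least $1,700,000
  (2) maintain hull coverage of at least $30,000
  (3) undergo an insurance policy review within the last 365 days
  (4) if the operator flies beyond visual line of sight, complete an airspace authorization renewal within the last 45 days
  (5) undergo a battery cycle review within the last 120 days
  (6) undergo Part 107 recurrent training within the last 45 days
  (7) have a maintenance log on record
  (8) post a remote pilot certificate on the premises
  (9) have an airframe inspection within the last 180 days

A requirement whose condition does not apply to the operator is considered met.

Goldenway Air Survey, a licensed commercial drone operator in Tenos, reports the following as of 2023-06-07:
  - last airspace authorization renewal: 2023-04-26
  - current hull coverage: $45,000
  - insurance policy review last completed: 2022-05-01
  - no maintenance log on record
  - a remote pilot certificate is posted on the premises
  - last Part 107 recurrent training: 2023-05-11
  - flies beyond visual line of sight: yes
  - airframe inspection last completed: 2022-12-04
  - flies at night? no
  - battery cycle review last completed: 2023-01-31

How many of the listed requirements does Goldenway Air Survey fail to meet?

1. condition 'flies at night' does not hold → requirement n/a → met
2. hull coverage $45,000 ≥ $30,000 → met
3. insurance policy review 402 days ago vs limit 365 → not met
4. condition 'flies beyond visual line of sight' holds; airspace authorization renewal 42 days ago vs limit 45 → met
5. battery cycle review 127 days ago vs limit 120 → not met
6. Part 107 recurrent training 27 days ago vs limit 45 → met
7. maintenance log absent → not met
8. remote pilot certificate present → met
9. airframe inspection 185 days ago vs limit 180 → not met
Not met: 4 of 9

4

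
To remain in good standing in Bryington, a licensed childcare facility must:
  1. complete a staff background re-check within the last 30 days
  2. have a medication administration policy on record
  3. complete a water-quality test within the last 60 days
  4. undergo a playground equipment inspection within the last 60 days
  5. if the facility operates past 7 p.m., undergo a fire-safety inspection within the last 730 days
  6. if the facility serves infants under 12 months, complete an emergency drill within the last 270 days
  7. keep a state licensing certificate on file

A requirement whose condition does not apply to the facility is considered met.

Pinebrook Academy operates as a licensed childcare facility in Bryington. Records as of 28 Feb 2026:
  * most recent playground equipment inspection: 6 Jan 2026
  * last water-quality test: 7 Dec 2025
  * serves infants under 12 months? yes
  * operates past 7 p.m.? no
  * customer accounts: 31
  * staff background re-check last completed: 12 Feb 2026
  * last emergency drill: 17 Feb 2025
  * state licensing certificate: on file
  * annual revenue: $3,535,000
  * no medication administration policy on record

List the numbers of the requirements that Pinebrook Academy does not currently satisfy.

2, 3, 6

1. staff background re-check 16 days ago vs limit 30 → met
2. medication administration policy absent → not met
3. water-quality test 83 days ago vs limit 60 → not met
4. playground equipment inspection 53 days ago vs limit 60 → met
5. condition 'operates past 7 p.m.' does not hold → requirement n/a → met
6. condition 'serves infants under 12 months' holds; emergency drill 376 days ago vs limit 270 → not met
7. state licensing certificate present → met
Not met: 2, 3, 6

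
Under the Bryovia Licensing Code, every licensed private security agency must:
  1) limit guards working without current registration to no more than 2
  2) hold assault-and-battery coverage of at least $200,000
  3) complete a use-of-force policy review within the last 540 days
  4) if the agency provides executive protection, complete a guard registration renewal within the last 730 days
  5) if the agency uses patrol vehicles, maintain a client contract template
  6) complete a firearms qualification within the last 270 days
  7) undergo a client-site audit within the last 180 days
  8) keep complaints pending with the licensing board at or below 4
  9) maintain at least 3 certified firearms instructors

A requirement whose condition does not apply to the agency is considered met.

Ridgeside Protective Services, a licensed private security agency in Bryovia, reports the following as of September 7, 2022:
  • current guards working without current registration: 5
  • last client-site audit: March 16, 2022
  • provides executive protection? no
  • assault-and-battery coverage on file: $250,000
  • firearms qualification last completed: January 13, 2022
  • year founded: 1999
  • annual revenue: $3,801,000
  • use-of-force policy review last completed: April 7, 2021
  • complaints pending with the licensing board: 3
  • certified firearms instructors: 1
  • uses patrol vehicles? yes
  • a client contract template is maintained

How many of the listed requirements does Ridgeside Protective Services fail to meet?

2

1. guards working without current registration 5 > 2 → not met
2. assault-and-battery coverage $250,000 ≥ $200,000 → met
3. use-of-force policy review 518 days ago vs limit 540 → met
4. condition 'provides executive protection' does not hold → requirement n/a → met
5. condition 'uses patrol vehicles' holds; client contract template present → met
6. firearms qualification 237 days ago vs limit 270 → met
7. client-site audit 175 days ago vs limit 180 → met
8. complaints pending with the licensing board 3 ≤ 4 → met
9. certified firearms instructors 1 < 3 → not met
Not met: 2 of 9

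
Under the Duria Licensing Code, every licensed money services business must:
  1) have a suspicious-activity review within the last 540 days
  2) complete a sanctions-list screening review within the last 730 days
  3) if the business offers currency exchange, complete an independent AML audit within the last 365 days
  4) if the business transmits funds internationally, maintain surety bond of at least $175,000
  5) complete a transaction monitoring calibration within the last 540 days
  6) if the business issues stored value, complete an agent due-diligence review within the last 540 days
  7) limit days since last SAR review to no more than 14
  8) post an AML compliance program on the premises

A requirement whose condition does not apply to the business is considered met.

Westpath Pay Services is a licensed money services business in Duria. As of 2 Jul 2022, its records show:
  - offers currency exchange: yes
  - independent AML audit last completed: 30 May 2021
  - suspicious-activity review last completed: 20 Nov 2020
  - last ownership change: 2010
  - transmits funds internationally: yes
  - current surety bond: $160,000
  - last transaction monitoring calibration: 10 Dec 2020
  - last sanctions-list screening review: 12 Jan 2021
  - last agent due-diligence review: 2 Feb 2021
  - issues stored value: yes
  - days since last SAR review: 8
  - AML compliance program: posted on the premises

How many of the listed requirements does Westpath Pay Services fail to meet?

4

1. suspicious-activity review 589 days ago vs limit 540 → not met
2. sanctions-list screening review 536 days ago vs limit 730 → met
3. condition 'offers currency exchange' holds; independent AML audit 398 days ago vs limit 365 → not met
4. condition 'transmits funds internationally' holds; surety bond $160,000 < $175,000 → not met
5. transaction monitoring calibration 569 days ago vs limit 540 → not met
6. condition 'issues stored value' holds; agent due-diligence review 515 days ago vs limit 540 → met
7. days since last SAR review 8 ≤ 14 → met
8. AML compliance program present → met
Not met: 4 of 8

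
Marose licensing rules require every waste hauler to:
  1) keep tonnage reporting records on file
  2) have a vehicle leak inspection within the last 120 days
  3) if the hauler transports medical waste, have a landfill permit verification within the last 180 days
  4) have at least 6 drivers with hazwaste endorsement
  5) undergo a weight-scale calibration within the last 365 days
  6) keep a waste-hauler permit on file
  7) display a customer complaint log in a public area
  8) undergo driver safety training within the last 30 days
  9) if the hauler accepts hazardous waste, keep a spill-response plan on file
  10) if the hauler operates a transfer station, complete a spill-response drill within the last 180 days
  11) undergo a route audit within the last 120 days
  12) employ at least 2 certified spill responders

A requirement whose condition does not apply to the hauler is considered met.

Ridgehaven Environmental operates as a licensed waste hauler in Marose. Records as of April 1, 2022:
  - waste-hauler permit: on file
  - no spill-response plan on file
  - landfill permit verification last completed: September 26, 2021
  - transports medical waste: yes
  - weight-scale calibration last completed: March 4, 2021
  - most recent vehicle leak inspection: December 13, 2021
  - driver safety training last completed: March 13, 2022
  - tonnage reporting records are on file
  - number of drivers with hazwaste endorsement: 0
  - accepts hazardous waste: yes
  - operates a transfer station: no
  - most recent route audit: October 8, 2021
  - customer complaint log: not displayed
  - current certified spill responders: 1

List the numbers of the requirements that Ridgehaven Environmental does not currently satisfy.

1. tonnage reporting records present → met
2. vehicle leak inspection 109 days ago vs limit 120 → met
3. condition 'transports medical waste' holds; landfill permit verification 187 days ago vs limit 180 → not met
4. drivers with hazwaste endorsement 0 < 6 → not met
5. weight-scale calibration 393 days ago vs limit 365 → not met
6. waste-hauler permit present → met
7. customer complaint log absent → not met
8. driver safety training 19 days ago vs limit 30 → met
9. condition 'accepts hazardous waste' holds; spill-response plan absent → not met
10. condition 'operates a transfer station' does not hold → requirement n/a → met
11. route audit 175 days ago vs limit 120 → not met
12. certified spill responders 1 < 2 → not met
Not met: 3, 4, 5, 7, 9, 11, 12

3, 4, 5, 7, 9, 11, 12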